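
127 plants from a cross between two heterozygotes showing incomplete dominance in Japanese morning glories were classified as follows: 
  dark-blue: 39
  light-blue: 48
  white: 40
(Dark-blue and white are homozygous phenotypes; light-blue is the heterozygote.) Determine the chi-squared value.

With incomplete dominance, a heterozygote × heterozygote cross gives a 1:2:1 phenotypic ratio.
Expected counts for N = 127 under a 1:2:1 ratio (total parts = 4):
  dark-blue: 127 × 1/4 = 31.75
  light-blue: 127 × 2/4 = 63.5
  white: 127 × 1/4 = 31.75
χ² = Σ (O − E)² / E
  dark-blue: (39 − 31.75)² / 31.75 = 1.6555
  light-blue: (48 − 63.5)² / 63.5 = 3.7835
  white: (40 − 31.75)² / 31.75 = 2.1437
χ² = 1.6555 + 3.7835 + 2.1437 = 7.5827 ≈ 7.583

7.583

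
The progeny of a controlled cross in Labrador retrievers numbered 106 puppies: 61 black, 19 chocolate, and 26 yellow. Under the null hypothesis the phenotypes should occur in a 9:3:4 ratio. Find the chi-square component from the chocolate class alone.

Under the 9:3:4 hypothesis (Σ ratio = 16, N = 106):
  black: 106 × 9/16 = 59.625
  chocolate: 106 × 3/16 = 19.875
  yellow: 106 × 4/16 = 26.5
Contribution of chocolate: (19 − 19.875)² / 19.875 = 0.0385

0.039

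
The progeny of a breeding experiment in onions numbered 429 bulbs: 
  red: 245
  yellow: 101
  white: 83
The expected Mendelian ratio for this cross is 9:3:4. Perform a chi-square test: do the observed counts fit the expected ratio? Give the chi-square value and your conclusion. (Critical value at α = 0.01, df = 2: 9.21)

Under the 9:3:4 hypothesis (Σ ratio = 16, N = 429):
  red: 429 × 9/16 = 241.3125
  yellow: 429 × 3/16 = 80.4375
  white: 429 × 4/16 = 107.25
χ² = Σ (O − E)² / E
  red: (245 − 241.3125)² / 241.3125 = 0.0563
  yellow: (101 − 80.4375)² / 80.4375 = 5.2565
  white: (83 − 107.25)² / 107.25 = 5.4831
χ² = 0.0563 + 5.2565 + 5.4831 = 10.7959 ≈ 10.796
Degrees of freedom = 3 − 1 = 2; critical value at α = 0.01 is 9.21.
Since 10.796 > 9.21, we reject the null hypothesis — the data do not fit the 9:3:4 ratio.

10.796; not consistent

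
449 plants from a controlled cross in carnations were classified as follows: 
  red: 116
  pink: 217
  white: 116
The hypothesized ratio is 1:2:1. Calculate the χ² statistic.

0.501

Expected counts for N = 449 under a 1:2:1 ratio (total parts = 4):
  red: 449 × 1/4 = 112.25
  pink: 449 × 2/4 = 224.5
  white: 449 × 1/4 = 112.25
χ² = Σ (O − E)² / E
  red: (116 − 112.25)² / 112.25 = 0.1253
  pink: (217 − 224.5)² / 224.5 = 0.2506
  white: (116 − 112.25)² / 112.25 = 0.1253
χ² = 0.1253 + 0.2506 + 0.1253 = 0.5012 ≈ 0.501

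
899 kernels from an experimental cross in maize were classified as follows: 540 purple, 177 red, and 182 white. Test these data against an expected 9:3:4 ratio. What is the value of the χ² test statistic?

10.882

Expected counts for N = 899 under a 9:3:4 ratio (total parts = 16):
  purple: 899 × 9/16 = 505.6875
  red: 899 × 3/16 = 168.5625
  white: 899 × 4/16 = 224.75
χ² = Σ (O − E)² / E
  purple: (540 − 505.6875)² / 505.6875 = 2.3282
  red: (177 − 168.5625)² / 168.5625 = 0.4223
  white: (182 − 224.75)² / 224.75 = 8.1315
χ² = 2.3282 + 0.4223 + 8.1315 = 10.882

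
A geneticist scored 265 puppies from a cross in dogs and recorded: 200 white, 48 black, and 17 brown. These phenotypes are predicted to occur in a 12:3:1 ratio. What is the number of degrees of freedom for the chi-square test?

A goodness-of-fit test with 3 phenotype classes has df = 3 − 1 = 2.

2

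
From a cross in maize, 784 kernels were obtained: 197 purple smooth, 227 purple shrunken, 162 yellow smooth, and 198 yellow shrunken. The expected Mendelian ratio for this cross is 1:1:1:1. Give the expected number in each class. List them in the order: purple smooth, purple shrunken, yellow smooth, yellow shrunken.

Under the 1:1:1:1 hypothesis (Σ ratio = 4, N = 784):
  purple smooth: 784 × 1/4 = 196
  purple shrunken: 784 × 1/4 = 196
  yellow smooth: 784 × 1/4 = 196
  yellow shrunken: 784 × 1/4 = 196

196, 196, 196, 196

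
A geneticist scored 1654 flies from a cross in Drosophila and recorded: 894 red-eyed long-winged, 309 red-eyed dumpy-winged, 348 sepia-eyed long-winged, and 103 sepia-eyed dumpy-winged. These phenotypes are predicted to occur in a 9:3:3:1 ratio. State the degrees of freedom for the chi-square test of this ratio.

A goodness-of-fit test with 4 phenotype classes has df = 4 − 1 = 3.

3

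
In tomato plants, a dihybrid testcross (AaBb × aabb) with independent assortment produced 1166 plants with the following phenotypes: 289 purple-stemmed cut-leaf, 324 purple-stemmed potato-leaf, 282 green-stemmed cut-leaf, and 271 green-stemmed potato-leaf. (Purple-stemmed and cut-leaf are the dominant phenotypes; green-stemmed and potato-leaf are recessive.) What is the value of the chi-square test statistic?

A dihybrid testcross with independent assortment gives a 1:1:1:1 ratio.
Expected counts for N = 1166 under a 1:1:1:1 ratio (total parts = 4):
  purple-stemmed cut-leaf: 1166 × 1/4 = 291.5
  purple-stemmed potato-leaf: 1166 × 1/4 = 291.5
  green-stemmed cut-leaf: 1166 × 1/4 = 291.5
  green-stemmed potato-leaf: 1166 × 1/4 = 291.5
χ² = Σ (O − E)² / E
  purple-stemmed cut-leaf: (289 − 291.5)² / 291.5 = 0.0214
  purple-stemmed potato-leaf: (324 − 291.5)² / 291.5 = 3.6235
  green-stemmed cut-leaf: (282 − 291.5)² / 291.5 = 0.3096
  green-stemmed potato-leaf: (271 − 291.5)² / 291.5 = 1.4417
χ² = 0.0214 + 3.6235 + 0.3096 + 1.4417 = 5.3962 ≈ 5.396

5.396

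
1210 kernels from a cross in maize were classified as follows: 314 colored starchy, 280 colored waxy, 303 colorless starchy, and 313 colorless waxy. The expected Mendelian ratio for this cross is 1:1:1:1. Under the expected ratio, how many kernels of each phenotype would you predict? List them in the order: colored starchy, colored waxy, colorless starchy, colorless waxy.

302.5, 302.5, 302.5, 302.5

Total ratio parts = 4. Expected numbers out of 1210:
  colored starchy: 1210 × 1/4 = 302.5
  colored waxy: 1210 × 1/4 = 302.5
  colorless starchy: 1210 × 1/4 = 302.5
  colorless waxy: 1210 × 1/4 = 302.5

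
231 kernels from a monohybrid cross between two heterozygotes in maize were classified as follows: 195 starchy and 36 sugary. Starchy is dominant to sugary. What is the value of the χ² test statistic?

10.922

For a monohybrid cross between heterozygotes with complete dominance, the expected phenotypic ratio is 3:1.
Under the 3:1 hypothesis (Σ ratio = 4, N = 231):
  starchy: 231 × 3/4 = 173.25
  sugary: 231 × 1/4 = 57.75
χ² = Σ (O − E)² / E
  starchy: (195 − 173.25)² / 173.25 = 2.7305
  sugary: (36 − 57.75)² / 57.75 = 8.1916
χ² = 2.7305 + 8.1916 = 10.9221 ≈ 10.922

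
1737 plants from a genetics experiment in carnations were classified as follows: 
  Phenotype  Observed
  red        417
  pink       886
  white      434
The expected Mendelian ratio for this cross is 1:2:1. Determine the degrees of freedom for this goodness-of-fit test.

A goodness-of-fit test with 3 phenotype classes has df = 3 − 1 = 2.

2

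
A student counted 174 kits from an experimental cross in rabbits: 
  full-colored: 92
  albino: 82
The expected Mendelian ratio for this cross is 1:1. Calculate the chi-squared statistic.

Total ratio parts = 2. Expected numbers out of 174:
  full-colored: 174 × 1/2 = 87
  albino: 174 × 1/2 = 87
χ² = Σ (O − E)² / E
  full-colored: (92 − 87)² / 87 = 0.2874
  albino: (82 − 87)² / 87 = 0.2874
χ² = 0.2874 + 0.2874 = 0.5748 ≈ 0.575

0.575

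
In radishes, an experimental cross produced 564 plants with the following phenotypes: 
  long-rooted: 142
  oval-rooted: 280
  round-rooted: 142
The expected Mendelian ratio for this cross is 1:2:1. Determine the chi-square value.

The 1:2:1 ratio has 4 parts, so with N = 564 the expected counts are:
  long-rooted: 564 × 1/4 = 141
  oval-rooted: 564 × 2/4 = 282
  round-rooted: 564 × 1/4 = 141
χ² = Σ (O − E)² / E
  long-rooted: (142 − 141)² / 141 = 0.0071
  oval-rooted: (280 − 282)² / 282 = 0.0142
  round-rooted: (142 − 141)² / 141 = 0.0071
χ² = 0.0071 + 0.0142 + 0.0071 = 0.0284 ≈ 0.028

0.028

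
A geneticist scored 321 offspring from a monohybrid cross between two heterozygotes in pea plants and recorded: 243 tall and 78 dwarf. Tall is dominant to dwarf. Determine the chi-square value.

For a monohybrid cross between heterozygotes with complete dominance, the expected phenotypic ratio is 3:1.
The 3:1 ratio has 4 parts, so with N = 321 the expected counts are:
  tall: 321 × 3/4 = 240.75
  dwarf: 321 × 1/4 = 80.25
χ² = Σ (O − E)² / E
  tall: (243 − 240.75)² / 240.75 = 0.0210
  dwarf: (78 − 80.25)² / 80.25 = 0.0631
χ² = 0.0210 + 0.0631 = 0.0841 ≈ 0.084

0.084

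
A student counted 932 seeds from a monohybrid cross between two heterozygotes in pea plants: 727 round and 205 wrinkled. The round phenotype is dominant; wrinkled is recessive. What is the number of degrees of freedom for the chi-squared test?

1

For a monohybrid cross between heterozygotes with complete dominance, the expected phenotypic ratio is 3:1.
A goodness-of-fit test with 2 phenotype classes has df = 2 − 1 = 1.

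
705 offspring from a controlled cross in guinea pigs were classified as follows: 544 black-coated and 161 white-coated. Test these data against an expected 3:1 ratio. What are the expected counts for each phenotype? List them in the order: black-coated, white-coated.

Under the 3:1 hypothesis (Σ ratio = 4, N = 705):
  black-coated: 705 × 3/4 = 528.75
  white-coated: 705 × 1/4 = 176.25

528.75, 176.25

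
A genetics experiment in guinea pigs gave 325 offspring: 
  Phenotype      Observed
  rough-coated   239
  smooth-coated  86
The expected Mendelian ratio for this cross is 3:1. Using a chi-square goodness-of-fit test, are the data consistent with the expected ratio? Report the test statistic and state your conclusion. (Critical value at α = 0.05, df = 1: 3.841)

0.370; consistent

Expected counts for N = 325 under a 3:1 ratio (total parts = 4):
  rough-coated: 325 × 3/4 = 243.75
  smooth-coated: 325 × 1/4 = 81.25
χ² = Σ (O − E)² / E
  rough-coated: (239 − 243.75)² / 243.75 = 0.0926
  smooth-coated: (86 − 81.25)² / 81.25 = 0.2777
χ² = 0.0926 + 0.2777 = 0.3703 ≈ 0.370
Degrees of freedom = 2 − 1 = 1; critical value at α = 0.05 is 3.841.
Since 0.370 < 3.841, we fail to reject the null hypothesis — the data are consistent with the 3:1 ratio.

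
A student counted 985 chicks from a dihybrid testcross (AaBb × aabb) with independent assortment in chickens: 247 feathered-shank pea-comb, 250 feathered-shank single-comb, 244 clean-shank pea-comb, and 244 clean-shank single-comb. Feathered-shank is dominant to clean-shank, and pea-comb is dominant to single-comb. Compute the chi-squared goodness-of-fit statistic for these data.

A dihybrid testcross with independent assortment gives a 1:1:1:1 ratio.
Expected counts for N = 985 under a 1:1:1:1 ratio (total parts = 4):
  feathered-shank pea-comb: 985 × 1/4 = 246.25
  feathered-shank single-comb: 985 × 1/4 = 246.25
  clean-shank pea-comb: 985 × 1/4 = 246.25
  clean-shank single-comb: 985 × 1/4 = 246.25
χ² = Σ (O − E)² / E
  feathered-shank pea-comb: (247 − 246.25)² / 246.25 = 0.0023
  feathered-shank single-comb: (250 − 246.25)² / 246.25 = 0.0571
  clean-shank pea-comb: (244 − 246.25)² / 246.25 = 0.0206
  clean-shank single-comb: (244 − 246.25)² / 246.25 = 0.0206
χ² = 0.0023 + 0.0571 + 0.0206 + 0.0206 = 0.1006 ≈ 0.101

0.101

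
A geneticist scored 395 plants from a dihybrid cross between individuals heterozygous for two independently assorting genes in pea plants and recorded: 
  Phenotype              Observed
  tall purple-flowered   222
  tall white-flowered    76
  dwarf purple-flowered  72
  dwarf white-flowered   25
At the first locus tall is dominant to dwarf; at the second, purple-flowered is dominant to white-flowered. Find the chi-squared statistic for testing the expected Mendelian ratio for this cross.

A dihybrid F₂ with independent assortment and complete dominance at both loci gives a 9:3:3:1 phenotypic ratio.
Under the 9:3:3:1 hypothesis (Σ ratio = 16, N = 395):
  tall purple-flowered: 395 × 9/16 = 222.1875
  tall white-flowered: 395 × 3/16 = 74.0625
  dwarf purple-flowered: 395 × 3/16 = 74.0625
  dwarf white-flowered: 395 × 1/16 = 24.6875
χ² = Σ (O − E)² / E
  tall purple-flowered: (222 − 222.1875)² / 222.1875 = 0.0002
  tall white-flowered: (76 − 74.0625)² / 74.0625 = 0.0507
  dwarf purple-flowered: (72 − 74.0625)² / 74.0625 = 0.0574
  dwarf white-flowered: (25 − 24.6875)² / 24.6875 = 0.0040
χ² = 0.0002 + 0.0507 + 0.0574 + 0.0040 = 0.1123 ≈ 0.112

0.112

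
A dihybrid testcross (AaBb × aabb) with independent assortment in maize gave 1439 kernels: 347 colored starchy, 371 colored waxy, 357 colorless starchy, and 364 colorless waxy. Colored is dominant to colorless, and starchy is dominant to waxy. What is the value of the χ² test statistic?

0.875

A dihybrid testcross with independent assortment gives a 1:1:1:1 ratio.
Expected counts for N = 1439 under a 1:1:1:1 ratio (total parts = 4):
  colored starchy: 1439 × 1/4 = 359.75
  colored waxy: 1439 × 1/4 = 359.75
  colorless starchy: 1439 × 1/4 = 359.75
  colorless waxy: 1439 × 1/4 = 359.75
χ² = Σ (O − E)² / E
  colored starchy: (347 − 359.75)² / 359.75 = 0.4519
  colored waxy: (371 − 359.75)² / 359.75 = 0.3518
  colorless starchy: (357 − 359.75)² / 359.75 = 0.0210
  colorless waxy: (364 − 359.75)² / 359.75 = 0.0502
χ² = 0.4519 + 0.3518 + 0.0210 + 0.0502 = 0.8749 ≈ 0.875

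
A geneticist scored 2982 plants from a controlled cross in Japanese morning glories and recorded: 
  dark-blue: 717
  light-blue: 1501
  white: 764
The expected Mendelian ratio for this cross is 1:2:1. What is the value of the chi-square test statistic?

Total ratio parts = 4. Expected numbers out of 2982:
  dark-blue: 2982 × 1/4 = 745.5
  light-blue: 2982 × 2/4 = 1491
  white: 2982 × 1/4 = 745.5
χ² = Σ (O − E)² / E
  dark-blue: (717 − 745.5)² / 745.5 = 1.0895
  light-blue: (1501 − 1491)² / 1491 = 0.0671
  white: (764 − 745.5)² / 745.5 = 0.4591
χ² = 1.0895 + 0.0671 + 0.4591 = 1.6157 ≈ 1.616

1.616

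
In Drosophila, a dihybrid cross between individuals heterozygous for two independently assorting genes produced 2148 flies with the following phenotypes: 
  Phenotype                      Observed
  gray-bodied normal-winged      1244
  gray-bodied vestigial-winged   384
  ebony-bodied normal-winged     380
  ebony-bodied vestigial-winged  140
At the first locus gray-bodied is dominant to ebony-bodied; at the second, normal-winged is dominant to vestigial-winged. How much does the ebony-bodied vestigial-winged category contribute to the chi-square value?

0.246

A dihybrid F₂ with independent assortment and complete dominance at both loci gives a 9:3:3:1 phenotypic ratio.
The 9:3:3:1 ratio has 16 parts, so with N = 2148 the expected counts are:
  gray-bodied normal-winged: 2148 × 9/16 = 1208.25
  gray-bodied vestigial-winged: 2148 × 3/16 = 402.75
  ebony-bodied normal-winged: 2148 × 3/16 = 402.75
  ebony-bodied vestigial-winged: 2148 × 1/16 = 134.25
Contribution of ebony-bodied vestigial-winged: (140 − 134.25)² / 134.25 = 0.2463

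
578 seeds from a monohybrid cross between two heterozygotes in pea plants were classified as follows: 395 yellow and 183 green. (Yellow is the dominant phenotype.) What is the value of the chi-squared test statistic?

For a monohybrid cross between heterozygotes with complete dominance, the expected phenotypic ratio is 3:1.
Expected counts for N = 578 under a 3:1 ratio (total parts = 4):
  yellow: 578 × 3/4 = 433.5
  green: 578 × 1/4 = 144.5
χ² = Σ (O − E)² / E
  yellow: (395 − 433.5)² / 433.5 = 3.4193
  green: (183 − 144.5)² / 144.5 = 10.2578
χ² = 3.4193 + 10.2578 = 13.6771 ≈ 13.677

13.677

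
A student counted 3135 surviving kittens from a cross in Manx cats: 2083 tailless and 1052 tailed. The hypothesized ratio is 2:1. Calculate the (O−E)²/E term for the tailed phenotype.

Expected counts for N = 3135 under a 2:1 ratio (total parts = 3):
  tailless: 3135 × 2/3 = 2090
  tailed: 3135 × 1/3 = 1045
Contribution of tailed: (1052 − 1045)² / 1045 = 0.0469

0.047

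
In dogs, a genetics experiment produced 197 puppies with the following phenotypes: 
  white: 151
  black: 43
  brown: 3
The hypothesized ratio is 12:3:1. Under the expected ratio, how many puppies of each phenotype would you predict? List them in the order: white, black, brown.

147.75, 36.9375, 12.3125

Under the 12:3:1 hypothesis (Σ ratio = 16, N = 197):
  white: 197 × 12/16 = 147.75
  black: 197 × 3/16 = 36.9375
  brown: 197 × 1/16 = 12.3125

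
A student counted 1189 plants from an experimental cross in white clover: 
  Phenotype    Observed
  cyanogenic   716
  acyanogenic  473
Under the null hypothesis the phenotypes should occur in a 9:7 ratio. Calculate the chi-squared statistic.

Expected counts for N = 1189 under a 9:7 ratio (total parts = 16):
  cyanogenic: 1189 × 9/16 = 668.8125
  acyanogenic: 1189 × 7/16 = 520.1875
χ² = Σ (O − E)² / E
  cyanogenic: (716 − 668.8125)² / 668.8125 = 3.3293
  acyanogenic: (473 − 520.1875)² / 520.1875 = 4.2805
χ² = 3.3293 + 4.2805 = 7.6098 ≈ 7.610

7.610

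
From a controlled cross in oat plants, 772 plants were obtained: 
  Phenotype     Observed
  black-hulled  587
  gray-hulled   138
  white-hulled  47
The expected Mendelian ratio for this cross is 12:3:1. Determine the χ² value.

The 12:3:1 ratio has 16 parts, so with N = 772 the expected counts are:
  black-hulled: 772 × 12/16 = 579
  gray-hulled: 772 × 3/16 = 144.75
  white-hulled: 772 × 1/16 = 48.25
χ² = Σ (O − E)² / E
  black-hulled: (587 − 579)² / 579 = 0.1105
  gray-hulled: (138 − 144.75)² / 144.75 = 0.3148
  white-hulled: (47 − 48.25)² / 48.25 = 0.0324
χ² = 0.1105 + 0.3148 + 0.0324 = 0.4577 ≈ 0.458

0.458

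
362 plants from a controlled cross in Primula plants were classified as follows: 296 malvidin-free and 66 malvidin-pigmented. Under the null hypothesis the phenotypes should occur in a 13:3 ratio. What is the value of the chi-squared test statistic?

The 13:3 ratio has 16 parts, so with N = 362 the expected counts are:
  malvidin-free: 362 × 13/16 = 294.125
  malvidin-pigmented: 362 × 3/16 = 67.875
χ² = Σ (O − E)² / E
  malvidin-free: (296 − 294.125)² / 294.125 = 0.0120
  malvidin-pigmented: (66 − 67.875)² / 67.875 = 0.0518
χ² = 0.0120 + 0.0518 = 0.0638 ≈ 0.064

0.064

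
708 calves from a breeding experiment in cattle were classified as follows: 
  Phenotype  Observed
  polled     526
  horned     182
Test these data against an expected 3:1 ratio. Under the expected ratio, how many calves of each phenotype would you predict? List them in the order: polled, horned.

531, 177

Under the 3:1 hypothesis (Σ ratio = 4, N = 708):
  polled: 708 × 3/4 = 531
  horned: 708 × 1/4 = 177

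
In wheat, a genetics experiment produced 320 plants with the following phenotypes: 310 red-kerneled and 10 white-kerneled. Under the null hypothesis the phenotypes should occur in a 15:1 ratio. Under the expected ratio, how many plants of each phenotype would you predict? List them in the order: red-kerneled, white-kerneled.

300, 20

Expected counts for N = 320 under a 15:1 ratio (total parts = 16):
  red-kerneled: 320 × 15/16 = 300
  white-kerneled: 320 × 1/16 = 20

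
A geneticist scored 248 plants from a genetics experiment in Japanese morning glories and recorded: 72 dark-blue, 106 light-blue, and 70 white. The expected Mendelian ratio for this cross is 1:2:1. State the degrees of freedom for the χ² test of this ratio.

2

A goodness-of-fit test with 3 phenotype classes has df = 3 − 1 = 2.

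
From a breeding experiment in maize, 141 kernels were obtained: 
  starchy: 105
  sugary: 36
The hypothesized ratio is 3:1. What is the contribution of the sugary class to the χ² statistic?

0.016

Expected counts for N = 141 under a 3:1 ratio (total parts = 4):
  starchy: 141 × 3/4 = 105.75
  sugary: 141 × 1/4 = 35.25
Contribution of sugary: (36 − 35.25)² / 35.25 = 0.0160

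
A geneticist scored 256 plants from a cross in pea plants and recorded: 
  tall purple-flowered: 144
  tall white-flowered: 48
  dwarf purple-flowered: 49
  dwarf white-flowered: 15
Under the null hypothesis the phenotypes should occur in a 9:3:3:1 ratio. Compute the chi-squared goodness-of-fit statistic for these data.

Total ratio parts = 16. Expected numbers out of 256:
  tall purple-flowered: 256 × 9/16 = 144
  tall white-flowered: 256 × 3/16 = 48
  dwarf purple-flowered: 256 × 3/16 = 48
  dwarf white-flowered: 256 × 1/16 = 16
χ² = Σ (O − E)² / E
  tall purple-flowered: (144 − 144)² / 144 = 0.0000
  tall white-flowered: (48 − 48)² / 48 = 0.0000
  dwarf purple-flowered: (49 − 48)² / 48 = 0.0208
  dwarf white-flowered: (15 − 16)² / 16 = 0.0625
χ² = 0.0000 + 0.0000 + 0.0208 + 0.0625 = 0.0833 ≈ 0.083

0.083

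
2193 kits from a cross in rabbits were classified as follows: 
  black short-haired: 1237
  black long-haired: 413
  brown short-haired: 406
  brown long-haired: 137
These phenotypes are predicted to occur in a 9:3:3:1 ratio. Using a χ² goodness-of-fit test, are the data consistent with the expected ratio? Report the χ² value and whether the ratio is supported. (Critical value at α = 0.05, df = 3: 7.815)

Expected counts for N = 2193 under a 9:3:3:1 ratio (total parts = 16):
  black short-haired: 2193 × 9/16 = 1233.5625
  black long-haired: 2193 × 3/16 = 411.1875
  brown short-haired: 2193 × 3/16 = 411.1875
  brown long-haired: 2193 × 1/16 = 137.0625
χ² = Σ (O − E)² / E
  black short-haired: (1237 − 1233.5625)² / 1233.5625 = 0.0096
  black long-haired: (413 − 411.1875)² / 411.1875 = 0.0080
  brown short-haired: (406 − 411.1875)² / 411.1875 = 0.0654
  brown long-haired: (137 − 137.0625)² / 137.0625 = 0.0000
χ² = 0.0096 + 0.0080 + 0.0654 + 0.0000 = 0.083
Degrees of freedom = 4 − 1 = 3; critical value at α = 0.05 is 7.815.
Since 0.083 < 7.815, we fail to reject the null hypothesis — the data are consistent with the 9:3:3:1 ratio.

0.083; consistent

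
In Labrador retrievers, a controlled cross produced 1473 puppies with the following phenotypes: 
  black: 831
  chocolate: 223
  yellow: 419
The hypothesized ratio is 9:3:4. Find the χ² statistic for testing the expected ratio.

17.244

The 9:3:4 ratio has 16 parts, so with N = 1473 the expected counts are:
  black: 1473 × 9/16 = 828.5625
  chocolate: 1473 × 3/16 = 276.1875
  yellow: 1473 × 4/16 = 368.25
χ² = Σ (O − E)² / E
  black: (831 − 828.5625)² / 828.5625 = 0.0072
  chocolate: (223 − 276.1875)² / 276.1875 = 10.2427
  yellow: (419 − 368.25)² / 368.25 = 6.9941
χ² = 0.0072 + 10.2427 + 6.9941 = 17.244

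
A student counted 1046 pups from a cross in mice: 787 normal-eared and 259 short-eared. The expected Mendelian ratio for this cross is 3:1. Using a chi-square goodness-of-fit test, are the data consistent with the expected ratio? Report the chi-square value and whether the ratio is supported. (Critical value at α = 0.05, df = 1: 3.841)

Under the 3:1 hypothesis (Σ ratio = 4, N = 1046):
  normal-eared: 1046 × 3/4 = 784.5
  short-eared: 1046 × 1/4 = 261.5
χ² = Σ (O − E)² / E
  normal-eared: (787 − 784.5)² / 784.5 = 0.0080
  short-eared: (259 − 261.5)² / 261.5 = 0.0239
χ² = 0.0080 + 0.0239 = 0.0319 ≈ 0.032
Degrees of freedom = 2 − 1 = 1; critical value at α = 0.05 is 3.841.
Since 0.032 < 3.841, we fail to reject the null hypothesis — the data are consistent with the 3:1 ratio.

0.032; consistent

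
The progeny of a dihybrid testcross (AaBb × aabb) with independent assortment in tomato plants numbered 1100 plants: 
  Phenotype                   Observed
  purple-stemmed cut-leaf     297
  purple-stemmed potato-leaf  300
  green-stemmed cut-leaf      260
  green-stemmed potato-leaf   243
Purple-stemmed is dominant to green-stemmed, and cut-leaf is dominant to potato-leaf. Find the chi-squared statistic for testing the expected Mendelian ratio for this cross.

8.575

A dihybrid testcross with independent assortment gives a 1:1:1:1 ratio.
Total ratio parts = 4. Expected numbers out of 1100:
  purple-stemmed cut-leaf: 1100 × 1/4 = 275
  purple-stemmed potato-leaf: 1100 × 1/4 = 275
  green-stemmed cut-leaf: 1100 × 1/4 = 275
  green-stemmed potato-leaf: 1100 × 1/4 = 275
χ² = Σ (O − E)² / E
  purple-stemmed cut-leaf: (297 − 275)² / 275 = 1.7600
  purple-stemmed potato-leaf: (300 − 275)² / 275 = 2.2727
  green-stemmed cut-leaf: (260 − 275)² / 275 = 0.8182
  green-stemmed potato-leaf: (243 − 275)² / 275 = 3.7236
χ² = 1.7600 + 2.2727 + 0.8182 + 3.7236 = 8.5745 ≈ 8.575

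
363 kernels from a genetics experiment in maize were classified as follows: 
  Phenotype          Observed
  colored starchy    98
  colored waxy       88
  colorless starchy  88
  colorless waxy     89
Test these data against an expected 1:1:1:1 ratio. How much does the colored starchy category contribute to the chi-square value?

0.579

Expected counts for N = 363 under a 1:1:1:1 ratio (total parts = 4):
  colored starchy: 363 × 1/4 = 90.75
  colored waxy: 363 × 1/4 = 90.75
  colorless starchy: 363 × 1/4 = 90.75
  colorless waxy: 363 × 1/4 = 90.75
Contribution of colored starchy: (98 − 90.75)² / 90.75 = 0.5792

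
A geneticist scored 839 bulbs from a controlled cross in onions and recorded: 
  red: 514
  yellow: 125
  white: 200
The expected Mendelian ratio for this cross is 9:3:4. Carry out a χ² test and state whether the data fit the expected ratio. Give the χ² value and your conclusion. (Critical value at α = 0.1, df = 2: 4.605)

10.839; not consistent

Total ratio parts = 16. Expected numbers out of 839:
  red: 839 × 9/16 = 471.9375
  yellow: 839 × 3/16 = 157.3125
  white: 839 × 4/16 = 209.75
χ² = Σ (O − E)² / E
  red: (514 − 471.9375)² / 471.9375 = 3.7489
  yellow: (125 − 157.3125)² / 157.3125 = 6.6371
  white: (200 − 209.75)² / 209.75 = 0.4532
χ² = 3.7489 + 6.6371 + 0.4532 = 10.8392 ≈ 10.839
Degrees of freedom = 3 − 1 = 2; critical value at α = 0.1 is 4.605.
Since 10.839 > 4.605, we reject the null hypothesis — the data do not fit the 9:3:4 ratio.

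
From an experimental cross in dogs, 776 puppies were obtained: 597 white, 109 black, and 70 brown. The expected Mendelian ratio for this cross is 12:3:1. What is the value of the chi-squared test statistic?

19.074

Under the 12:3:1 hypothesis (Σ ratio = 16, N = 776):
  white: 776 × 12/16 = 582
  black: 776 × 3/16 = 145.5
  brown: 776 × 1/16 = 48.5
χ² = Σ (O − E)² / E
  white: (597 − 582)² / 582 = 0.3866
  black: (109 − 145.5)² / 145.5 = 9.1564
  brown: (70 − 48.5)² / 48.5 = 9.5309
χ² = 0.3866 + 9.1564 + 9.5309 = 19.0739 ≈ 19.074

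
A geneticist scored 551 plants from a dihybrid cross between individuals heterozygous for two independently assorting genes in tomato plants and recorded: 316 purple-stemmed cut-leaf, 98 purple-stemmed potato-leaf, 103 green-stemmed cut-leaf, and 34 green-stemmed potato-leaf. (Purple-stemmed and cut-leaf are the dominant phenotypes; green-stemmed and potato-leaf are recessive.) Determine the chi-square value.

A dihybrid F₂ with independent assortment and complete dominance at both loci gives a 9:3:3:1 phenotypic ratio.
The 9:3:3:1 ratio has 16 parts, so with N = 551 the expected counts are:
  purple-stemmed cut-leaf: 551 × 9/16 = 309.9375
  purple-stemmed potato-leaf: 551 × 3/16 = 103.3125
  green-stemmed cut-leaf: 551 × 3/16 = 103.3125
  green-stemmed potato-leaf: 551 × 1/16 = 34.4375
χ² = Σ (O − E)² / E
  purple-stemmed cut-leaf: (316 − 309.9375)² / 309.9375 = 0.1186
  purple-stemmed potato-leaf: (98 − 103.3125)² / 103.3125 = 0.2732
  green-stemmed cut-leaf: (103 − 103.3125)² / 103.3125 = 0.0009
  green-stemmed potato-leaf: (34 − 34.4375)² / 34.4375 = 0.0056
χ² = 0.1186 + 0.2732 + 0.0009 + 0.0056 = 0.3983 ≈ 0.398

0.398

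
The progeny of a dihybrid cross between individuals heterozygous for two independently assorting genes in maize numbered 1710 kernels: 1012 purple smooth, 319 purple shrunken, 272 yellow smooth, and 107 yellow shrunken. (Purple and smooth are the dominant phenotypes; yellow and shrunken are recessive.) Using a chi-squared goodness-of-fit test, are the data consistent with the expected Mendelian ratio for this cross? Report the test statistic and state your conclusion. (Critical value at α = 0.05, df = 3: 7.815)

9.995; not consistent

A dihybrid F₂ with independent assortment and complete dominance at both loci gives a 9:3:3:1 phenotypic ratio.
Expected counts for N = 1710 under a 9:3:3:1 ratio (total parts = 16):
  purple smooth: 1710 × 9/16 = 961.875
  purple shrunken: 1710 × 3/16 = 320.625
  yellow smooth: 1710 × 3/16 = 320.625
  yellow shrunken: 1710 × 1/16 = 106.875
χ² = Σ (O − E)² / E
  purple smooth: (1012 − 961.875)² / 961.875 = 2.6121
  purple shrunken: (319 − 320.625)² / 320.625 = 0.0082
  yellow smooth: (272 − 320.625)² / 320.625 = 7.3743
  yellow shrunken: (107 − 106.875)² / 106.875 = 0.0001
χ² = 2.6121 + 0.0082 + 7.3743 + 0.0001 = 9.9947 ≈ 9.995
Degrees of freedom = 4 − 1 = 3; critical value at α = 0.05 is 7.815.
Since 9.995 > 7.815, we reject the null hypothesis — the data do not fit the 9:3:3:1 ratio.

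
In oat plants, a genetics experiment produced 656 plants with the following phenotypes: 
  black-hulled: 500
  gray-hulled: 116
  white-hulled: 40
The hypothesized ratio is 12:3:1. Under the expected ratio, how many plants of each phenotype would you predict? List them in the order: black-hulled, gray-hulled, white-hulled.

492, 123, 41

Under the 12:3:1 hypothesis (Σ ratio = 16, N = 656):
  black-hulled: 656 × 12/16 = 492
  gray-hulled: 656 × 3/16 = 123
  white-hulled: 656 × 1/16 = 41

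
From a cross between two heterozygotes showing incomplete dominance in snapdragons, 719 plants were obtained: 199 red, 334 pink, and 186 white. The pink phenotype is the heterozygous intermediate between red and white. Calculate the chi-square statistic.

4.088

With incomplete dominance, a heterozygote × heterozygote cross gives a 1:2:1 phenotypic ratio.
The 1:2:1 ratio has 4 parts, so with N = 719 the expected counts are:
  red: 719 × 1/4 = 179.75
  pink: 719 × 2/4 = 359.5
  white: 719 × 1/4 = 179.75
χ² = Σ (O − E)² / E
  red: (199 − 179.75)² / 179.75 = 2.0615
  pink: (334 − 359.5)² / 359.5 = 1.8088
  white: (186 − 179.75)² / 179.75 = 0.2173
χ² = 2.0615 + 1.8088 + 0.2173 = 4.0876 ≈ 4.088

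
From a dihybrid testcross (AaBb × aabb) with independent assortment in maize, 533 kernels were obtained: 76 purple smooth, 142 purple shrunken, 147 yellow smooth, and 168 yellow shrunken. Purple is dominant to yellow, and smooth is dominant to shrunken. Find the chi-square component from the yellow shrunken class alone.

A dihybrid testcross with independent assortment gives a 1:1:1:1 ratio.
Expected counts for N = 533 under a 1:1:1:1 ratio (total parts = 4):
  purple smooth: 533 × 1/4 = 133.25
  purple shrunken: 533 × 1/4 = 133.25
  yellow smooth: 533 × 1/4 = 133.25
  yellow shrunken: 533 × 1/4 = 133.25
Contribution of yellow shrunken: (168 − 133.25)² / 133.25 = 9.0624

9.062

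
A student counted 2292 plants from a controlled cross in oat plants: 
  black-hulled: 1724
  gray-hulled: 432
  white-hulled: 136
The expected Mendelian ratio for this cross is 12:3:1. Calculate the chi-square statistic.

Total ratio parts = 16. Expected numbers out of 2292:
  black-hulled: 2292 × 12/16 = 1719
  gray-hulled: 2292 × 3/16 = 429.75
  white-hulled: 2292 × 1/16 = 143.25
χ² = Σ (O − E)² / E
  black-hulled: (1724 − 1719)² / 1719 = 0.0145
  gray-hulled: (432 − 429.75)² / 429.75 = 0.0118
  white-hulled: (136 − 143.25)² / 143.25 = 0.3669
χ² = 0.0145 + 0.0118 + 0.3669 = 0.3932 ≈ 0.393

0.393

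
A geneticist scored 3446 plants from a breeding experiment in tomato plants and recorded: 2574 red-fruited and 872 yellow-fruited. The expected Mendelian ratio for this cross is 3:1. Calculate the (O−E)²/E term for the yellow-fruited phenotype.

0.128

The 3:1 ratio has 4 parts, so with N = 3446 the expected counts are:
  red-fruited: 3446 × 3/4 = 2584.5
  yellow-fruited: 3446 × 1/4 = 861.5
Contribution of yellow-fruited: (872 − 861.5)² / 861.5 = 0.1280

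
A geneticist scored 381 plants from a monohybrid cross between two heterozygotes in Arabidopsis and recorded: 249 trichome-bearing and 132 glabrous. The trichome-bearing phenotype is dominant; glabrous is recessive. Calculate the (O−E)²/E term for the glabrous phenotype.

For a monohybrid cross between heterozygotes with complete dominance, the expected phenotypic ratio is 3:1.
The 3:1 ratio has 4 parts, so with N = 381 the expected counts are:
  trichome-bearing: 381 × 3/4 = 285.75
  glabrous: 381 × 1/4 = 95.25
Contribution of glabrous: (132 − 95.25)² / 95.25 = 14.1791

14.179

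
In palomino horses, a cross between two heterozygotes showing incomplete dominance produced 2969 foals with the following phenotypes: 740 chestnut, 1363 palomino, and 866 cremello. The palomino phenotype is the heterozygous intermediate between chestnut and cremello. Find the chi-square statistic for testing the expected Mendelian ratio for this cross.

With incomplete dominance, a heterozygote × heterozygote cross gives a 1:2:1 phenotypic ratio.
Under the 1:2:1 hypothesis (Σ ratio = 4, N = 2969):
  chestnut: 2969 × 1/4 = 742.25
  palomino: 2969 × 2/4 = 1484.5
  cremello: 2969 × 1/4 = 742.25
χ² = Σ (O − E)² / E
  chestnut: (740 − 742.25)² / 742.25 = 0.0068
  palomino: (1363 − 1484.5)² / 1484.5 = 9.9443
  cremello: (866 − 742.25)² / 742.25 = 20.6319
χ² = 0.0068 + 9.9443 + 20.6319 = 30.583

30.583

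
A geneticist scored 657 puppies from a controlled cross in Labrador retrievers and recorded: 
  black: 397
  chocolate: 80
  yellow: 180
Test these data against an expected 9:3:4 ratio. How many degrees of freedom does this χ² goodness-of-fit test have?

2

A goodness-of-fit test with 3 phenotype classes has df = 3 − 1 = 2.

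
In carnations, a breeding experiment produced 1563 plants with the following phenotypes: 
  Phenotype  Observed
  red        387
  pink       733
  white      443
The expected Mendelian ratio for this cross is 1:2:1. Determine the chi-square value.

Under the 1:2:1 hypothesis (Σ ratio = 4, N = 1563):
  red: 1563 × 1/4 = 390.75
  pink: 1563 × 2/4 = 781.5
  white: 1563 × 1/4 = 390.75
χ² = Σ (O − E)² / E
  red: (387 − 390.75)² / 390.75 = 0.0360
  pink: (733 − 781.5)² / 781.5 = 3.0099
  white: (443 − 390.75)² / 390.75 = 6.9867
χ² = 0.0360 + 3.0099 + 6.9867 = 10.0326 ≈ 10.033

10.033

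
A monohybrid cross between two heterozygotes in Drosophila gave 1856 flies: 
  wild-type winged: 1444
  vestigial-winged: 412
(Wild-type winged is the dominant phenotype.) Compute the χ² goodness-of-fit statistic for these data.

For a monohybrid cross between heterozygotes with complete dominance, the expected phenotypic ratio is 3:1.
Expected counts for N = 1856 under a 3:1 ratio (total parts = 4):
  wild-type winged: 1856 × 3/4 = 1392
  vestigial-winged: 1856 × 1/4 = 464
χ² = Σ (O − E)² / E
  wild-type winged: (1444 − 1392)² / 1392 = 1.9425
  vestigial-winged: (412 − 464)² / 464 = 5.8276
χ² = 1.9425 + 5.8276 = 7.7701 ≈ 7.770

7.770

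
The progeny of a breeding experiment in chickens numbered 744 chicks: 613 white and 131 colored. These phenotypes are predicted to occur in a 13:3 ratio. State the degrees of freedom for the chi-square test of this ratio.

A goodness-of-fit test with 2 phenotype classes has df = 2 − 1 = 1.

1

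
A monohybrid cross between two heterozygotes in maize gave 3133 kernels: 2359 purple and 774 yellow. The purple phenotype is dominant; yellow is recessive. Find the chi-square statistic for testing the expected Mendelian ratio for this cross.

0.146

For a monohybrid cross between heterozygotes with complete dominance, the expected phenotypic ratio is 3:1.
The 3:1 ratio has 4 parts, so with N = 3133 the expected counts are:
  purple: 3133 × 3/4 = 2349.75
  yellow: 3133 × 1/4 = 783.25
χ² = Σ (O − E)² / E
  purple: (2359 − 2349.75)² / 2349.75 = 0.0364
  yellow: (774 − 783.25)² / 783.25 = 0.1092
χ² = 0.0364 + 0.1092 = 0.1456 ≈ 0.146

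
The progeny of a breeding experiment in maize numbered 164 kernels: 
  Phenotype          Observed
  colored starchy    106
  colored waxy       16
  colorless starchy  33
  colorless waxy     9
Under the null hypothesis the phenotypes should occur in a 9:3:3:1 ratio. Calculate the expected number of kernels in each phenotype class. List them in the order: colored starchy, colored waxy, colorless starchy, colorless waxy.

92.25, 30.75, 30.75, 10.25

Total ratio parts = 16. Expected numbers out of 164:
  colored starchy: 164 × 9/16 = 92.25
  colored waxy: 164 × 3/16 = 30.75
  colorless starchy: 164 × 3/16 = 30.75
  colorless waxy: 164 × 1/16 = 10.25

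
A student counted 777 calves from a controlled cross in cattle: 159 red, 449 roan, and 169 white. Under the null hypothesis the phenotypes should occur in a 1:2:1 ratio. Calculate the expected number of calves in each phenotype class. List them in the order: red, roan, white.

194.25, 388.5, 194.25

Expected counts for N = 777 under a 1:2:1 ratio (total parts = 4):
  red: 777 × 1/4 = 194.25
  roan: 777 × 2/4 = 388.5
  white: 777 × 1/4 = 194.25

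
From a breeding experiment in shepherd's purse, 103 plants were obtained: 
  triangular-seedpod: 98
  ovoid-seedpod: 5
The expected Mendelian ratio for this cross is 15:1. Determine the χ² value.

The 15:1 ratio has 16 parts, so with N = 103 the expected counts are:
  triangular-seedpod: 103 × 15/16 = 96.5625
  ovoid-seedpod: 103 × 1/16 = 6.4375
χ² = Σ (O − E)² / E
  triangular-seedpod: (98 − 96.5625)² / 96.5625 = 0.0214
  ovoid-seedpod: (5 − 6.4375)² / 6.4375 = 0.3210
χ² = 0.0214 + 0.3210 = 0.3424 ≈ 0.342

0.342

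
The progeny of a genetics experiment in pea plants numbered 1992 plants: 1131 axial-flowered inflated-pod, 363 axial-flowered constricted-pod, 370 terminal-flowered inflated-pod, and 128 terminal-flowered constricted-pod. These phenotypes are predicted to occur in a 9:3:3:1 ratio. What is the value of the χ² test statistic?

0.525

Under the 9:3:3:1 hypothesis (Σ ratio = 16, N = 1992):
  axial-flowered inflated-pod: 1992 × 9/16 = 1120.5
  axial-flowered constricted-pod: 1992 × 3/16 = 373.5
  terminal-flowered inflated-pod: 1992 × 3/16 = 373.5
  terminal-flowered constricted-pod: 1992 × 1/16 = 124.5
χ² = Σ (O − E)² / E
  axial-flowered inflated-pod: (1131 − 1120.5)² / 1120.5 = 0.0984
  axial-flowered constricted-pod: (363 − 373.5)² / 373.5 = 0.2952
  terminal-flowered inflated-pod: (370 − 373.5)² / 373.5 = 0.0328
  terminal-flowered constricted-pod: (128 − 124.5)² / 124.5 = 0.0984
χ² = 0.0984 + 0.2952 + 0.0328 + 0.0984 = 0.5248 ≈ 0.525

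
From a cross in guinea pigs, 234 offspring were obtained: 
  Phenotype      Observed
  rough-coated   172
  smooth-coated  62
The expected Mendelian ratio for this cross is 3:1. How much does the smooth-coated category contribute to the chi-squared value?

Expected counts for N = 234 under a 3:1 ratio (total parts = 4):
  rough-coated: 234 × 3/4 = 175.5
  smooth-coated: 234 × 1/4 = 58.5
Contribution of smooth-coated: (62 − 58.5)² / 58.5 = 0.2094

0.209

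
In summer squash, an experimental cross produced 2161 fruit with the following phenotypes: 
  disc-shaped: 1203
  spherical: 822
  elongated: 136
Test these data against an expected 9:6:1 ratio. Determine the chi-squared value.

0.303

Under the 9:6:1 hypothesis (Σ ratio = 16, N = 2161):
  disc-shaped: 2161 × 9/16 = 1215.5625
  spherical: 2161 × 6/16 = 810.375
  elongated: 2161 × 1/16 = 135.0625
χ² = Σ (O − E)² / E
  disc-shaped: (1203 − 1215.5625)² / 1215.5625 = 0.1298
  spherical: (822 − 810.375)² / 810.375 = 0.1668
  elongated: (136 − 135.0625)² / 135.0625 = 0.0065
χ² = 0.1298 + 0.1668 + 0.0065 = 0.3031 ≈ 0.303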